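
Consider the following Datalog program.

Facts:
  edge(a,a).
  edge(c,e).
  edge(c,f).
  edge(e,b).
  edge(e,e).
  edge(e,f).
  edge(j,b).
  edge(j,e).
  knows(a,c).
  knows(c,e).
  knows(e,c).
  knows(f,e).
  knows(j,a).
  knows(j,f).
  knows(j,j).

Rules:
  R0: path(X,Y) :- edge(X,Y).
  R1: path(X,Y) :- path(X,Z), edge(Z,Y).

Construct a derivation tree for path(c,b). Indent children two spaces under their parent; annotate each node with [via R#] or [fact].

path(c,b)  [via R1]
  path(c,e)  [via R0]
    edge(c,e)  [fact]
  edge(e,b)  [fact]

round 1: derive path(a,a) via R0 from edge(a,a)
round 1: derive path(c,e) via R0 from edge(c,e)
round 1: derive path(c,f) via R0 from edge(c,f)
round 1: derive path(e,b) via R0 from edge(e,b)
round 1: derive path(e,e) via R0 from edge(e,e)
round 1: derive path(e,f) via R0 from edge(e,f)
round 1: derive path(j,b) via R0 from edge(j,b)
round 1: derive path(j,e) via R0 from edge(j,e)
round 2: derive path(c,b) via R1 from path(c,e), edge(e,b)
round 2: derive path(j,f) via R1 from path(j,e), edge(e,f)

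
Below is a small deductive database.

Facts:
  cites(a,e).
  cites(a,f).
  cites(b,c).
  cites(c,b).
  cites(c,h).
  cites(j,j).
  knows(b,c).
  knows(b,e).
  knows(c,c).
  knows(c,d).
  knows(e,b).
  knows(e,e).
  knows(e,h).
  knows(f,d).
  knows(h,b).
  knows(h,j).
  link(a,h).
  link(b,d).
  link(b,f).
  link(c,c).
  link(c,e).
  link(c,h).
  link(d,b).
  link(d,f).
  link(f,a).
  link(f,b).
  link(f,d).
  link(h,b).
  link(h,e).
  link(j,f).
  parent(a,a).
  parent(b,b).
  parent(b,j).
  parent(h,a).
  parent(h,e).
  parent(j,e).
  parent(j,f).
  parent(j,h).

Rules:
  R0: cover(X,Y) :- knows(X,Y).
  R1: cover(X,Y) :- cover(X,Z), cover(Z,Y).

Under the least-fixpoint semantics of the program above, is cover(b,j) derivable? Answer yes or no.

yes

round 1: derive cover(b,c) via R0 from knows(b,c)
round 1: derive cover(b,e) via R0 from knows(b,e)
round 1: derive cover(c,c) via R0 from knows(c,c)
round 1: derive cover(c,d) via R0 from knows(c,d)
round 1: derive cover(e,b) via R0 from knows(e,b)
round 1: derive cover(e,e) via R0 from knows(e,e)
round 1: derive cover(e,h) via R0 from knows(e,h)
round 1: derive cover(f,d) via R0 from knows(f,d)
round 1: derive cover(h,b) via R0 from knows(h,b)
round 1: derive cover(h,j) via R0 from knows(h,j)
round 2: derive cover(b,b) via R1 from cover(b,e), cover(e,b)
round 2: derive cover(b,d) via R1 from cover(b,c), cover(c,d)
round 2: derive cover(b,h) via R1 from cover(b,e), cover(e,h)
round 2: derive cover(e,c) via R1 from cover(e,b), cover(b,c)
round 2: derive cover(e,j) via R1 from cover(e,h), cover(h,j)
round 2: derive cover(h,c) via R1 from cover(h,b), cover(b,c)
round 2: derive cover(h,e) via R1 from cover(h,b), cover(b,e)
round 3: derive cover(b,j) via R1 from cover(b,e), cover(e,j)
round 3: derive cover(e,d) via R1 from cover(e,b), cover(b,d)
round 3: derive cover(h,d) via R1 from cover(h,b), cover(b,d)
round 3: derive cover(h,h) via R1 from cover(h,b), cover(b,h)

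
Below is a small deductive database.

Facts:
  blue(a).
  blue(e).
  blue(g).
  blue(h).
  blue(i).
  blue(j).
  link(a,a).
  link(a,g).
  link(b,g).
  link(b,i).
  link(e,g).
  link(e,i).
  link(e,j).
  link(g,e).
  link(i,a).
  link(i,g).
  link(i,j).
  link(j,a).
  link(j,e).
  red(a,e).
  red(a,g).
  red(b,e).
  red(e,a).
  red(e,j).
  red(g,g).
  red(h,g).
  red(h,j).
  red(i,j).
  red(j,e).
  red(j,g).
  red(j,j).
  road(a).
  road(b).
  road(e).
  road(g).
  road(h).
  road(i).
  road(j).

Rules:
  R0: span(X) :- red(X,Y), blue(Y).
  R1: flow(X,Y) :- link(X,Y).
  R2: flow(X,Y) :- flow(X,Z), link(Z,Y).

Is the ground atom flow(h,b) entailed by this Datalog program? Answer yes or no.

round 1: derive flow(a,a) via R1 from link(a,a)
round 1: derive flow(a,g) via R1 from link(a,g)
round 1: derive flow(b,g) via R1 from link(b,g)
round 1: derive flow(b,i) via R1 from link(b,i)
round 1: derive flow(e,g) via R1 from link(e,g)
round 1: derive flow(e,i) via R1 from link(e,i)
round 1: derive flow(e,j) via R1 from link(e,j)
round 1: derive flow(g,e) via R1 from link(g,e)
round 1: derive flow(i,a) via R1 from link(i,a)
round 1: derive flow(i,g) via R1 from link(i,g)
round 1: derive flow(i,j) via R1 from link(i,j)
round 1: derive flow(j,a) via R1 from link(j,a)
round 1: derive flow(j,e) via R1 from link(j,e)
round 2: derive flow(a,e) via R2 from flow(a,g), link(g,e)
round 2: derive flow(b,a) via R2 from flow(b,i), link(i,a)
round 2: derive flow(b,e) via R2 from flow(b,g), link(g,e)
round 2: derive flow(b,j) via R2 from flow(b,i), link(i,j)
round 2: derive flow(e,a) via R2 from flow(e,i), link(i,a)
round 2: derive flow(e,e) via R2 from flow(e,g), link(g,e)
round 2: derive flow(g,g) via R2 from flow(g,e), link(e,g)
round 2: derive flow(g,i) via R2 from flow(g,e), link(e,i)
round 2: derive flow(g,j) via R2 from flow(g,e), link(e,j)
round 2: derive flow(i,e) via R2 from flow(i,g), link(g,e)
round 2: derive flow(j,g) via R2 from flow(j,a), link(a,g)
round 2: derive flow(j,i) via R2 from flow(j,e), link(e,i)
round 2: derive flow(j,j) via R2 from flow(j,e), link(e,j)
round 3: derive flow(a,i) via R2 from flow(a,e), link(e,i)
round 3: derive flow(a,j) via R2 from flow(a,e), link(e,j)
round 3: derive flow(g,a) via R2 from flow(g,i), link(i,a)
round 3: derive flow(i,i) via R2 from flow(i,e), link(e,i)

no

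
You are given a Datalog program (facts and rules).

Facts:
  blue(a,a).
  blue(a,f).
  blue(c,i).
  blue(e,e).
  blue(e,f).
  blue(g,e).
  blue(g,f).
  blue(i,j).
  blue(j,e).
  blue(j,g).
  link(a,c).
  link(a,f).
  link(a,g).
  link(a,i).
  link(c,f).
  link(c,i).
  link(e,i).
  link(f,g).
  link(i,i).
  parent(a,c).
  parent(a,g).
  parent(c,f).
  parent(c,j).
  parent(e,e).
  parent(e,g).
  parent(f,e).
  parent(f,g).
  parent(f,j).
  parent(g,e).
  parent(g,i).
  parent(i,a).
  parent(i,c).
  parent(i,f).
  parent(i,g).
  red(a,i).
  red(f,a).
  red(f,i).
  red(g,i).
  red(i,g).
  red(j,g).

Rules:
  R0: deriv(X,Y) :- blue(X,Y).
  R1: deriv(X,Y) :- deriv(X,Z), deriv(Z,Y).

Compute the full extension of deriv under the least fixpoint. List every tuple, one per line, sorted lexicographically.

deriv(a,a)
deriv(a,f)
deriv(c,e)
deriv(c,f)
deriv(c,g)
deriv(c,i)
deriv(c,j)
deriv(e,e)
deriv(e,f)
deriv(g,e)
deriv(g,f)
deriv(i,e)
deriv(i,f)
deriv(i,g)
deriv(i,j)
deriv(j,e)
deriv(j,f)
deriv(j,g)

round 1: derive deriv(a,a) via R0 from blue(a,a)
round 1: derive deriv(a,f) via R0 from blue(a,f)
round 1: derive deriv(c,i) via R0 from blue(c,i)
round 1: derive deriv(e,e) via R0 from blue(e,e)
round 1: derive deriv(e,f) via R0 from blue(e,f)
round 1: derive deriv(g,e) via R0 from blue(g,e)
round 1: derive deriv(g,f) via R0 from blue(g,f)
round 1: derive deriv(i,j) via R0 from blue(i,j)
round 1: derive deriv(j,e) via R0 from blue(j,e)
round 1: derive deriv(j,g) via R0 from blue(j,g)
round 2: derive deriv(c,j) via R1 from deriv(c,i), deriv(i,j)
round 2: derive deriv(i,e) via R1 from deriv(i,j), deriv(j,e)
round 2: derive deriv(i,g) via R1 from deriv(i,j), deriv(j,g)
round 2: derive deriv(j,f) via R1 from deriv(j,e), deriv(e,f)
round 3: derive deriv(c,e) via R1 from deriv(c,i), deriv(i,e)
round 3: derive deriv(c,f) via R1 from deriv(c,j), deriv(j,f)
round 3: derive deriv(c,g) via R1 from deriv(c,i), deriv(i,g)
round 3: derive deriv(i,f) via R1 from deriv(i,e), deriv(e,f)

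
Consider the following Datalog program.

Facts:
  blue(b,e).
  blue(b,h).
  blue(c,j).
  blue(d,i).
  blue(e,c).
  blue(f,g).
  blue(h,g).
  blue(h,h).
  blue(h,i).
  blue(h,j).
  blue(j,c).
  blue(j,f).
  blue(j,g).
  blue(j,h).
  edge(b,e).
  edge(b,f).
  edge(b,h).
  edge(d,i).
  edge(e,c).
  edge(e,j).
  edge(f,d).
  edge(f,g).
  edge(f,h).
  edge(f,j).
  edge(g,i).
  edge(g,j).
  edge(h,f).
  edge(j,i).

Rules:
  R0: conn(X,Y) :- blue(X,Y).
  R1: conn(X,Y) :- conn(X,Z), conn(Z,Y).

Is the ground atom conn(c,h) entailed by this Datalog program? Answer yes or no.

round 1: derive conn(b,e) via R0 from blue(b,e)
round 1: derive conn(b,h) via R0 from blue(b,h)
round 1: derive conn(c,j) via R0 from blue(c,j)
round 1: derive conn(d,i) via R0 from blue(d,i)
round 1: derive conn(e,c) via R0 from blue(e,c)
round 1: derive conn(f,g) via R0 from blue(f,g)
round 1: derive conn(h,g) via R0 from blue(h,g)
round 1: derive conn(h,h) via R0 from blue(h,h)
round 1: derive conn(h,i) via R0 from blue(h,i)
round 1: derive conn(h,j) via R0 from blue(h,j)
round 1: derive conn(j,c) via R0 from blue(j,c)
round 1: derive conn(j,f) via R0 from blue(j,f)
round 1: derive conn(j,g) via R0 from blue(j,g)
round 1: derive conn(j,h) via R0 from blue(j,h)
round 2: derive conn(b,c) via R1 from conn(b,e), conn(e,c)
round 2: derive conn(b,g) via R1 from conn(b,h), conn(h,g)
round 2: derive conn(b,i) via R1 from conn(b,h), conn(h,i)
round 2: derive conn(b,j) via R1 from conn(b,h), conn(h,j)
round 2: derive conn(c,c) via R1 from conn(c,j), conn(j,c)
round 2: derive conn(c,f) via R1 from conn(c,j), conn(j,f)
round 2: derive conn(c,g) via R1 from conn(c,j), conn(j,g)
round 2: derive conn(c,h) via R1 from conn(c,j), conn(j,h)
round 2: derive conn(e,j) via R1 from conn(e,c), conn(c,j)
round 2: derive conn(h,c) via R1 from conn(h,j), conn(j,c)
round 2: derive conn(h,f) via R1 from conn(h,j), conn(j,f)
round 2: derive conn(j,i) via R1 from conn(j,h), conn(h,i)
round 2: derive conn(j,j) via R1 from conn(j,c), conn(c,j)
round 3: derive conn(b,f) via R1 from conn(b,c), conn(c,f)
round 3: derive conn(c,i) via R1 from conn(c,h), conn(h,i)
round 3: derive conn(e,f) via R1 from conn(e,c), conn(c,f)
round 3: derive conn(e,g) via R1 from conn(e,c), conn(c,g)
round 3: derive conn(e,h) via R1 from conn(e,c), conn(c,h)
round 3: derive conn(e,i) via R1 from conn(e,j), conn(j,i)

yes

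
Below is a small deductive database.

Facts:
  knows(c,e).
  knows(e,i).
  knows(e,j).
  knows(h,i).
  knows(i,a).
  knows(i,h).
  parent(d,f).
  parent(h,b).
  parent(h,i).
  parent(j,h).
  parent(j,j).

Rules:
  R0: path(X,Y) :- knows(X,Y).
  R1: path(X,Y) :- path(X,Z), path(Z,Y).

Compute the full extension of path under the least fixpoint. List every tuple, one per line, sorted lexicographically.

round 1: derive path(c,e) via R0 from knows(c,e)
round 1: derive path(e,i) via R0 from knows(e,i)
round 1: derive path(e,j) via R0 from knows(e,j)
round 1: derive path(h,i) via R0 from knows(h,i)
round 1: derive path(i,a) via R0 from knows(i,a)
round 1: derive path(i,h) via R0 from knows(i,h)
round 2: derive path(c,i) via R1 from path(c,e), path(e,i)
round 2: derive path(c,j) via R1 from path(c,e), path(e,j)
round 2: derive path(e,a) via R1 from path(e,i), path(i,a)
round 2: derive path(e,h) via R1 from path(e,i), path(i,h)
round 2: derive path(h,a) via R1 from path(h,i), path(i,a)
round 2: derive path(h,h) via R1 from path(h,i), path(i,h)
round 2: derive path(i,i) via R1 from path(i,h), path(h,i)
round 3: derive path(c,a) via R1 from path(c,e), path(e,a)
round 3: derive path(c,h) via R1 from path(c,e), path(e,h)

path(c,a)
path(c,e)
path(c,h)
path(c,i)
path(c,j)
path(e,a)
path(e,h)
path(e,i)
path(e,j)
path(h,a)
path(h,h)
path(h,i)
path(i,a)
path(i,h)
path(i,i)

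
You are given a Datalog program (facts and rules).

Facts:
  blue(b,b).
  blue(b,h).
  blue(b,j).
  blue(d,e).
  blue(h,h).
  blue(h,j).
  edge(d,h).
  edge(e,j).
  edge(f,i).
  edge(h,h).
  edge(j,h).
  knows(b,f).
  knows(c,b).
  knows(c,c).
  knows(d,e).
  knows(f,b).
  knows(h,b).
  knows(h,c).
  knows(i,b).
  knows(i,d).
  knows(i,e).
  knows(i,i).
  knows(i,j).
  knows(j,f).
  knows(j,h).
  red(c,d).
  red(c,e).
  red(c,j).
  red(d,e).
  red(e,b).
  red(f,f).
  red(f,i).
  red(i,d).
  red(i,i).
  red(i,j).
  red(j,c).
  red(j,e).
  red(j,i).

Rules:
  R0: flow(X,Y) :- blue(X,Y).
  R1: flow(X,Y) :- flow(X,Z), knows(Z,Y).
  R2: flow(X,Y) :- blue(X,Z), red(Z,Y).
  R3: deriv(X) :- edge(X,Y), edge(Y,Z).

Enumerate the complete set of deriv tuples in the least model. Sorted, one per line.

round 1: derive deriv(d) via R3 from edge(d,h), edge(h,h)
round 1: derive deriv(e) via R3 from edge(e,j), edge(j,h)
round 1: derive deriv(h) via R3 from edge(h,h), edge(h,h)
round 1: derive deriv(j) via R3 from edge(j,h), edge(h,h)

deriv(d)
deriv(e)
deriv(h)
deriv(j)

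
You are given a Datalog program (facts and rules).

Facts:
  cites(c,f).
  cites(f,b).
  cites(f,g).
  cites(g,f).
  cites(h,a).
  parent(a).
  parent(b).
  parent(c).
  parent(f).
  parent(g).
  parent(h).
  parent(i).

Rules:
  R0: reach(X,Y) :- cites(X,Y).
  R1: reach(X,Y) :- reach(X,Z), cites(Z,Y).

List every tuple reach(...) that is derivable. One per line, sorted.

round 1: derive reach(c,f) via R0 from cites(c,f)
round 1: derive reach(f,b) via R0 from cites(f,b)
round 1: derive reach(f,g) via R0 from cites(f,g)
round 1: derive reach(g,f) via R0 from cites(g,f)
round 1: derive reach(h,a) via R0 from cites(h,a)
round 2: derive reach(c,b) via R1 from reach(c,f), cites(f,b)
round 2: derive reach(c,g) via R1 from reach(c,f), cites(f,g)
round 2: derive reach(f,f) via R1 from reach(f,g), cites(g,f)
round 2: derive reach(g,b) via R1 from reach(g,f), cites(f,b)
round 2: derive reach(g,g) via R1 from reach(g,f), cites(f,g)

reach(c,b)
reach(c,f)
reach(c,g)
reach(f,b)
reach(f,f)
reach(f,g)
reach(g,b)
reach(g,f)
reach(g,g)
reach(h,a)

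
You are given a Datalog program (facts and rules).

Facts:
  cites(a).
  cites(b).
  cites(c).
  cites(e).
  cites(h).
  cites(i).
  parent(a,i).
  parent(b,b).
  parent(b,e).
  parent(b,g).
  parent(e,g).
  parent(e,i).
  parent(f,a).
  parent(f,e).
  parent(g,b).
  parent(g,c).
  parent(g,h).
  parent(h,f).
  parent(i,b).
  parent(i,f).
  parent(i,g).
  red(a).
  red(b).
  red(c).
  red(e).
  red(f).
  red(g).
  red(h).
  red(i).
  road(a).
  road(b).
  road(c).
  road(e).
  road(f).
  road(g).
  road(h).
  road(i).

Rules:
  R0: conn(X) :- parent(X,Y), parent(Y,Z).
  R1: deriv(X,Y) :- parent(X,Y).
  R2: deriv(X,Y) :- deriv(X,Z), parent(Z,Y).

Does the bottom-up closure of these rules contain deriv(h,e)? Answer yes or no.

round 1: derive deriv(a,i) via R1 from parent(a,i)
round 1: derive deriv(b,b) via R1 from parent(b,b)
round 1: derive deriv(b,e) via R1 from parent(b,e)
round 1: derive deriv(b,g) via R1 from parent(b,g)
round 1: derive deriv(e,g) via R1 from parent(e,g)
round 1: derive deriv(e,i) via R1 from parent(e,i)
round 1: derive deriv(f,a) via R1 from parent(f,a)
round 1: derive deriv(f,e) via R1 from parent(f,e)
round 1: derive deriv(g,b) via R1 from parent(g,b)
round 1: derive deriv(g,c) via R1 from parent(g,c)
round 1: derive deriv(g,h) via R1 from parent(g,h)
round 1: derive deriv(h,f) via R1 from parent(h,f)
round 1: derive deriv(i,b) via R1 from parent(i,b)
round 1: derive deriv(i,f) via R1 from parent(i,f)
round 1: derive deriv(i,g) via R1 from parent(i,g)
round 2: derive deriv(a,b) via R2 from deriv(a,i), parent(i,b)
round 2: derive deriv(a,f) via R2 from deriv(a,i), parent(i,f)
round 2: derive deriv(a,g) via R2 from deriv(a,i), parent(i,g)
round 2: derive deriv(b,c) via R2 from deriv(b,g), parent(g,c)
round 2: derive deriv(b,h) via R2 from deriv(b,g), parent(g,h)
round 2: derive deriv(b,i) via R2 from deriv(b,e), parent(e,i)
round 2: derive deriv(e,b) via R2 from deriv(e,g), parent(g,b)
round 2: derive deriv(e,c) via R2 from deriv(e,g), parent(g,c)
round 2: derive deriv(e,f) via R2 from deriv(e,i), parent(i,f)
round 2: derive deriv(e,h) via R2 from deriv(e,g), parent(g,h)
round 2: derive deriv(f,g) via R2 from deriv(f,e), parent(e,g)
round 2: derive deriv(f,i) via R2 from deriv(f,a), parent(a,i)
round 2: derive deriv(g,e) via R2 from deriv(g,b), parent(b,e)
round 2: derive deriv(g,f) via R2 from deriv(g,h), parent(h,f)
round 2: derive deriv(g,g) via R2 from deriv(g,b), parent(b,g)
round 2: derive deriv(h,a) via R2 from deriv(h,f), parent(f,a)
round 2: derive deriv(h,e) via R2 from deriv(h,f), parent(f,e)
round 2: derive deriv(i,a) via R2 from deriv(i,f), parent(f,a)
round 2: derive deriv(i,c) via R2 from deriv(i,g), parent(g,c)
round 2: derive deriv(i,e) via R2 from deriv(i,b), parent(b,e)
round 2: derive deriv(i,h) via R2 from deriv(i,g), parent(g,h)
round 3: derive deriv(a,a) via R2 from deriv(a,f), parent(f,a)
round 3: derive deriv(a,c) via R2 from deriv(a,g), parent(g,c)
round 3: derive deriv(a,e) via R2 from deriv(a,b), parent(b,e)
round 3: derive deriv(a,h) via R2 from deriv(a,g), parent(g,h)
round 3: derive deriv(b,f) via R2 from deriv(b,h), parent(h,f)
round 3: derive deriv(e,a) via R2 from deriv(e,f), parent(f,a)
round 3: derive deriv(e,e) via R2 from deriv(e,b), parent(b,e)
round 3: derive deriv(f,b) via R2 from deriv(f,g), parent(g,b)
round 3: derive deriv(f,c) via R2 from deriv(f,g), parent(g,c)
round 3: derive deriv(f,f) via R2 from deriv(f,i), parent(i,f)
round 3: derive deriv(f,h) via R2 from deriv(f,g), parent(g,h)
round 3: derive deriv(g,a) via R2 from deriv(g,f), parent(f,a)
round 3: derive deriv(g,i) via R2 from deriv(g,e), parent(e,i)
round 3: derive deriv(h,g) via R2 from deriv(h,e), parent(e,g)
round 3: derive deriv(h,i) via R2 from deriv(h,a), parent(a,i)
round 3: derive deriv(i,i) via R2 from deriv(i,a), parent(a,i)
round 4: derive deriv(b,a) via R2 from deriv(b,f), parent(f,a)
round 4: derive deriv(h,b) via R2 from deriv(h,g), parent(g,b)
round 4: derive deriv(h,c) via R2 from deriv(h,g), parent(g,c)
round 4: derive deriv(h,h) via R2 from deriv(h,g), parent(g,h)

yes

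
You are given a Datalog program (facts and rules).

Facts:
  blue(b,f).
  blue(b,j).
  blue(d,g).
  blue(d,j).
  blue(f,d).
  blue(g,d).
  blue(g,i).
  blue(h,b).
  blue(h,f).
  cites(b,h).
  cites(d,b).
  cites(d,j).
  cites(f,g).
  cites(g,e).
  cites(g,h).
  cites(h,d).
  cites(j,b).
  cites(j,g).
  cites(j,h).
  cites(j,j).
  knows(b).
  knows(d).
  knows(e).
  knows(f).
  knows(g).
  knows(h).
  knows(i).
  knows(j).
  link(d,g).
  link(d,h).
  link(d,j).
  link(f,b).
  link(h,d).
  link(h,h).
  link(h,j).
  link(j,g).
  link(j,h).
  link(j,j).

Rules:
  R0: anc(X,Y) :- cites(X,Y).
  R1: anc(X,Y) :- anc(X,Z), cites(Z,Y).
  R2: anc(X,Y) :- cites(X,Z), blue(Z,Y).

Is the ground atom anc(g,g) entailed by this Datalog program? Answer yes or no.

yes

round 1: derive anc(b,h) via R0 from cites(b,h)
round 1: derive anc(d,b) via R0 from cites(d,b)
round 1: derive anc(d,j) via R0 from cites(d,j)
round 1: derive anc(f,g) via R0 from cites(f,g)
round 1: derive anc(g,e) via R0 from cites(g,e)
round 1: derive anc(g,h) via R0 from cites(g,h)
round 1: derive anc(h,d) via R0 from cites(h,d)
round 1: derive anc(j,b) via R0 from cites(j,b)
round 1: derive anc(j,g) via R0 from cites(j,g)
round 1: derive anc(j,h) via R0 from cites(j,h)
round 1: derive anc(j,j) via R0 from cites(j,j)
round 1: derive anc(b,b) via R2 from cites(b,h), blue(h,b)
round 1: derive anc(b,f) via R2 from cites(b,h), blue(h,f)
round 1: derive anc(d,f) via R2 from cites(d,b), blue(b,f)
round 1: derive anc(f,d) via R2 from cites(f,g), blue(g,d)
round 1: derive anc(f,i) via R2 from cites(f,g), blue(g,i)
round 1: derive anc(g,b) via R2 from cites(g,h), blue(h,b)
round 1: derive anc(g,f) via R2 from cites(g,h), blue(h,f)
round 1: derive anc(h,g) via R2 from cites(h,d), blue(d,g)
round 1: derive anc(h,j) via R2 from cites(h,d), blue(d,j)
round 1: derive anc(j,d) via R2 from cites(j,g), blue(g,d)
round 1: derive anc(j,f) via R2 from cites(j,b), blue(b,f)
round 1: derive anc(j,i) via R2 from cites(j,g), blue(g,i)
round 2: derive anc(b,d) via R1 from anc(b,h), cites(h,d)
round 2: derive anc(b,g) via R1 from anc(b,f), cites(f,g)
round 2: derive anc(d,g) via R1 from anc(d,f), cites(f,g)
round 2: derive anc(d,h) via R1 from anc(d,b), cites(b,h)
round 2: derive anc(f,b) via R1 from anc(f,d), cites(d,b)
round 2: derive anc(f,e) via R1 from anc(f,g), cites(g,e)
round 2: derive anc(f,h) via R1 from anc(f,g), cites(g,h)
round 2: derive anc(f,j) via R1 from anc(f,d), cites(d,j)
round 2: derive anc(g,d) via R1 from anc(g,h), cites(h,d)
round 2: derive anc(g,g) via R1 from anc(g,f), cites(f,g)
round 2: derive anc(h,b) via R1 from anc(h,d), cites(d,b)
round 2: derive anc(h,e) via R1 from anc(h,g), cites(g,e)
round 2: derive anc(h,h) via R1 from anc(h,g), cites(g,h)
round 2: derive anc(j,e) via R1 from anc(j,g), cites(g,e)
round 3: derive anc(b,e) via R1 from anc(b,g), cites(g,e)
round 3: derive anc(b,j) via R1 from anc(b,d), cites(d,j)
round 3: derive anc(d,d) via R1 from anc(d,h), cites(h,d)
round 3: derive anc(d,e) via R1 from anc(d,g), cites(g,e)
round 3: derive anc(g,j) via R1 from anc(g,d), cites(d,j)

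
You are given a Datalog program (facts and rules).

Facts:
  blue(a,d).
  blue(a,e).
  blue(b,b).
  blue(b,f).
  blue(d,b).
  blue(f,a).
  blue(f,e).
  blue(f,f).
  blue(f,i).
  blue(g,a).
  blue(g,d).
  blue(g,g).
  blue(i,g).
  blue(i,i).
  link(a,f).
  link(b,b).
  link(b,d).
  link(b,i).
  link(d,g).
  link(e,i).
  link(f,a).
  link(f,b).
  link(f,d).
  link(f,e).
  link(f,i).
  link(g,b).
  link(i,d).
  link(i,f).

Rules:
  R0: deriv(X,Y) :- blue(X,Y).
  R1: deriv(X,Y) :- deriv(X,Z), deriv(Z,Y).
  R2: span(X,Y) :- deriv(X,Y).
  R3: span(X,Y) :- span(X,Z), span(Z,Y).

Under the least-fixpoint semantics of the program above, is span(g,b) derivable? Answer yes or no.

yes

round 1: derive deriv(a,d) via R0 from blue(a,d)
round 1: derive deriv(a,e) via R0 from blue(a,e)
round 1: derive deriv(b,b) via R0 from blue(b,b)
round 1: derive deriv(b,f) via R0 from blue(b,f)
round 1: derive deriv(d,b) via R0 from blue(d,b)
round 1: derive deriv(f,a) via R0 from blue(f,a)
round 1: derive deriv(f,e) via R0 from blue(f,e)
round 1: derive deriv(f,f) via R0 from blue(f,f)
round 1: derive deriv(f,i) via R0 from blue(f,i)
round 1: derive deriv(g,a) via R0 from blue(g,a)
round 1: derive deriv(g,d) via R0 from blue(g,d)
round 1: derive deriv(g,g) via R0 from blue(g,g)
round 1: derive deriv(i,g) via R0 from blue(i,g)
round 1: derive deriv(i,i) via R0 from blue(i,i)
round 2: derive deriv(a,b) via R1 from deriv(a,d), deriv(d,b)
round 2: derive deriv(b,a) via R1 from deriv(b,f), deriv(f,a)
round 2: derive deriv(b,e) via R1 from deriv(b,f), deriv(f,e)
round 2: derive deriv(b,i) via R1 from deriv(b,f), deriv(f,i)
round 2: derive deriv(d,f) via R1 from deriv(d,b), deriv(b,f)
round 2: derive deriv(f,d) via R1 from deriv(f,a), deriv(a,d)
round 2: derive deriv(f,g) via R1 from deriv(f,i), deriv(i,g)
round 2: derive deriv(g,b) via R1 from deriv(g,d), deriv(d,b)
round 2: derive deriv(g,e) via R1 from deriv(g,a), deriv(a,e)
round 2: derive deriv(i,a) via R1 from deriv(i,g), deriv(g,a)
round 2: derive deriv(i,d) via R1 from deriv(i,g), deriv(g,d)
round 2: derive span(a,d) via R2 from deriv(a,d)
round 2: derive span(a,e) via R2 from deriv(a,e)
round 2: derive span(b,b) via R2 from deriv(b,b)
round 2: derive span(b,f) via R2 from deriv(b,f)
round 2: derive span(d,b) via R2 from deriv(d,b)
round 2: derive span(f,a) via R2 from deriv(f,a)
round 2: derive span(f,e) via R2 from deriv(f,e)
round 2: derive span(f,f) via R2 from deriv(f,f)
round 2: derive span(f,i) via R2 from deriv(f,i)
round 2: derive span(g,a) via R2 from deriv(g,a)
round 2: derive span(g,d) via R2 from deriv(g,d)
round 2: derive span(g,g) via R2 from deriv(g,g)
round 2: derive span(i,g) via R2 from deriv(i,g)
round 2: derive span(i,i) via R2 from deriv(i,i)
round 3: derive deriv(a,a) via R1 from deriv(a,b), deriv(b,a)
round 3: derive deriv(a,f) via R1 from deriv(a,b), deriv(b,f)
round 3: derive deriv(a,i) via R1 from deriv(a,b), deriv(b,i)
round 3: derive deriv(b,d) via R1 from deriv(b,a), deriv(a,d)
round 3: derive deriv(b,g) via R1 from deriv(b,f), deriv(f,g)
round 3: derive deriv(d,a) via R1 from deriv(d,b), deriv(b,a)
round 3: derive deriv(d,d) via R1 from deriv(d,f), deriv(f,d)
round 3: derive deriv(d,e) via R1 from deriv(d,b), deriv(b,e)
round 3: derive deriv(d,g) via R1 from deriv(d,f), deriv(f,g)
round 3: derive deriv(d,i) via R1 from deriv(d,b), deriv(b,i)
round 3: derive deriv(f,b) via R1 from deriv(f,a), deriv(a,b)
round 3: derive deriv(g,f) via R1 from deriv(g,b), deriv(b,f)
round 3: derive deriv(g,i) via R1 from deriv(g,b), deriv(b,i)
round 3: derive deriv(i,b) via R1 from deriv(i,a), deriv(a,b)
round 3: derive deriv(i,e) via R1 from deriv(i,a), deriv(a,e)
round 3: derive deriv(i,f) via R1 from deriv(i,d), deriv(d,f)
round 3: derive span(a,b) via R2 from deriv(a,b)
round 3: derive span(b,a) via R2 from deriv(b,a)
round 3: derive span(b,e) via R2 from deriv(b,e)
round 3: derive span(b,i) via R2 from deriv(b,i)
round 3: derive span(d,f) via R2 from deriv(d,f)
round 3: derive span(f,d) via R2 from deriv(f,d)
round 3: derive span(f,g) via R2 from deriv(f,g)
round 3: derive span(g,b) via R2 from deriv(g,b)
round 3: derive span(g,e) via R2 from deriv(g,e)
round 3: derive span(i,a) via R2 from deriv(i,a)
round 3: derive span(i,d) via R2 from deriv(i,d)
round 4: derive deriv(a,g) via R1 from deriv(a,b), deriv(b,g)
round 4: derive span(a,a) via R2 from deriv(a,a)
round 4: derive span(a,f) via R2 from deriv(a,f)
round 4: derive span(a,i) via R2 from deriv(a,i)
round 4: derive span(b,d) via R2 from deriv(b,d)
round 4: derive span(b,g) via R2 from deriv(b,g)
round 4: derive span(d,a) via R2 from deriv(d,a)
round 4: derive span(d,d) via R2 from deriv(d,d)
round 4: derive span(d,e) via R2 from deriv(d,e)
round 4: derive span(d,g) via R2 from deriv(d,g)
round 4: derive span(d,i) via R2 from deriv(d,i)
round 4: derive span(f,b) via R2 from deriv(f,b)
round 4: derive span(g,f) via R2 from deriv(g,f)
round 4: derive span(g,i) via R2 from deriv(g,i)
round 4: derive span(i,b) via R2 from deriv(i,b)
round 4: derive span(i,e) via R2 from deriv(i,e)
round 4: derive span(i,f) via R2 from deriv(i,f)
round 5: derive span(a,g) via R2 from deriv(a,g)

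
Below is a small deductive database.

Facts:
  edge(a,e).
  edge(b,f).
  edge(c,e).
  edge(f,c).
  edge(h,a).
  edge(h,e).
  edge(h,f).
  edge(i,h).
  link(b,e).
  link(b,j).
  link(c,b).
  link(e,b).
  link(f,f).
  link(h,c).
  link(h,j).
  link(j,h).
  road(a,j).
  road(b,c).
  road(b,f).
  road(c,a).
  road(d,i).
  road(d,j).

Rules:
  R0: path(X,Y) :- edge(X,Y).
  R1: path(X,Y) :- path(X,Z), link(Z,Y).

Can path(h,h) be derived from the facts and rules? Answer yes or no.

round 1: derive path(a,e) via R0 from edge(a,e)
round 1: derive path(b,f) via R0 from edge(b,f)
round 1: derive path(c,e) via R0 from edge(c,e)
round 1: derive path(f,c) via R0 from edge(f,c)
round 1: derive path(h,a) via R0 from edge(h,a)
round 1: derive path(h,e) via R0 from edge(h,e)
round 1: derive path(h,f) via R0 from edge(h,f)
round 1: derive path(i,h) via R0 from edge(i,h)
round 2: derive path(a,b) via R1 from path(a,e), link(e,b)
round 2: derive path(c,b) via R1 from path(c,e), link(e,b)
round 2: derive path(f,b) via R1 from path(f,c), link(c,b)
round 2: derive path(h,b) via R1 from path(h,e), link(e,b)
round 2: derive path(i,c) via R1 from path(i,h), link(h,c)
round 2: derive path(i,j) via R1 from path(i,h), link(h,j)
round 3: derive path(a,j) via R1 from path(a,b), link(b,j)
round 3: derive path(c,j) via R1 from path(c,b), link(b,j)
round 3: derive path(f,e) via R1 from path(f,b), link(b,e)
round 3: derive path(f,j) via R1 from path(f,b), link(b,j)
round 3: derive path(h,j) via R1 from path(h,b), link(b,j)
round 3: derive path(i,b) via R1 from path(i,c), link(c,b)
round 4: derive path(a,h) via R1 from path(a,j), link(j,h)
round 4: derive path(c,h) via R1 from path(c,j), link(j,h)
round 4: derive path(f,h) via R1 from path(f,j), link(j,h)
round 4: derive path(h,h) via R1 from path(h,j), link(j,h)
round 4: derive path(i,e) via R1 from path(i,b), link(b,e)
round 5: derive path(a,c) via R1 from path(a,h), link(h,c)
round 5: derive path(c,c) via R1 from path(c,h), link(h,c)
round 5: derive path(h,c) via R1 from path(h,h), link(h,c)

yes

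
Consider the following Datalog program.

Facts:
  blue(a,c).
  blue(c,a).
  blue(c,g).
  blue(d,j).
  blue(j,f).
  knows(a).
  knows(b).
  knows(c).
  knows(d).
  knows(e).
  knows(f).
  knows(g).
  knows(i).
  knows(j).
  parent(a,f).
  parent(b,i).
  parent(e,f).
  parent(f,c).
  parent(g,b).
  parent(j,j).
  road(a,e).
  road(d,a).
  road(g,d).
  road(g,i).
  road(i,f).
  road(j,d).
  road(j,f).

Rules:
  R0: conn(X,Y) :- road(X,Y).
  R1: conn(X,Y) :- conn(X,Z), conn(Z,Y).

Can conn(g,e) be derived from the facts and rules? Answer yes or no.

yes

round 1: derive conn(a,e) via R0 from road(a,e)
round 1: derive conn(d,a) via R0 from road(d,a)
round 1: derive conn(g,d) via R0 from road(g,d)
round 1: derive conn(g,i) via R0 from road(g,i)
round 1: derive conn(i,f) via R0 from road(i,f)
round 1: derive conn(j,d) via R0 from road(j,d)
round 1: derive conn(j,f) via R0 from road(j,f)
round 2: derive conn(d,e) via R1 from conn(d,a), conn(a,e)
round 2: derive conn(g,a) via R1 from conn(g,d), conn(d,a)
round 2: derive conn(g,f) via R1 from conn(g,i), conn(i,f)
round 2: derive conn(j,a) via R1 from conn(j,d), conn(d,a)
round 3: derive conn(g,e) via R1 from conn(g,a), conn(a,e)
round 3: derive conn(j,e) via R1 from conn(j,a), conn(a,e)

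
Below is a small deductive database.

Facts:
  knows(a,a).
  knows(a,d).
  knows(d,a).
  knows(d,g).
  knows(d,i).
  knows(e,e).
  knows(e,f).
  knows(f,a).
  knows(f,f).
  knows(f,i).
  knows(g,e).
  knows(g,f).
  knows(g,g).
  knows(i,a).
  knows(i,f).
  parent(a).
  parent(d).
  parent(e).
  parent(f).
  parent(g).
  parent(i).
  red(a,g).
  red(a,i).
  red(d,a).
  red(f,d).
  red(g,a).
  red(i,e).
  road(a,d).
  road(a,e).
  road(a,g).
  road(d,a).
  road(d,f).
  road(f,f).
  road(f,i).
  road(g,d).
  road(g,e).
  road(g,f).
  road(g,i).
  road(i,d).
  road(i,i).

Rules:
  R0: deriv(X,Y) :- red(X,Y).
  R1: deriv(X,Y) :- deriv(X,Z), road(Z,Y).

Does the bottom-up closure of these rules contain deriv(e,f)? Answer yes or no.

round 1: derive deriv(a,g) via R0 from red(a,g)
round 1: derive deriv(a,i) via R0 from red(a,i)
round 1: derive deriv(d,a) via R0 from red(d,a)
round 1: derive deriv(f,d) via R0 from red(f,d)
round 1: derive deriv(g,a) via R0 from red(g,a)
round 1: derive deriv(i,e) via R0 from red(i,e)
round 2: derive deriv(a,d) via R1 from deriv(a,g), road(g,d)
round 2: derive deriv(a,e) via R1 from deriv(a,g), road(g,e)
round 2: derive deriv(a,f) via R1 from deriv(a,g), road(g,f)
round 2: derive deriv(d,d) via R1 from deriv(d,a), road(a,d)
round 2: derive deriv(d,e) via R1 from deriv(d,a), road(a,e)
round 2: derive deriv(d,g) via R1 from deriv(d,a), road(a,g)
round 2: derive deriv(f,a) via R1 from deriv(f,d), road(d,a)
round 2: derive deriv(f,f) via R1 from deriv(f,d), road(d,f)
round 2: derive deriv(g,d) via R1 from deriv(g,a), road(a,d)
round 2: derive deriv(g,e) via R1 from deriv(g,a), road(a,e)
round 2: derive deriv(g,g) via R1 from deriv(g,a), road(a,g)
round 3: derive deriv(a,a) via R1 from deriv(a,d), road(d,a)
round 3: derive deriv(d,f) via R1 from deriv(d,d), road(d,f)
round 3: derive deriv(d,i) via R1 from deriv(d,g), road(g,i)
round 3: derive deriv(f,e) via R1 from deriv(f,a), road(a,e)
round 3: derive deriv(f,g) via R1 from deriv(f,a), road(a,g)
round 3: derive deriv(f,i) via R1 from deriv(f,f), road(f,i)
round 3: derive deriv(g,f) via R1 from deriv(g,d), road(d,f)
round 3: derive deriv(g,i) via R1 from deriv(g,g), road(g,i)

no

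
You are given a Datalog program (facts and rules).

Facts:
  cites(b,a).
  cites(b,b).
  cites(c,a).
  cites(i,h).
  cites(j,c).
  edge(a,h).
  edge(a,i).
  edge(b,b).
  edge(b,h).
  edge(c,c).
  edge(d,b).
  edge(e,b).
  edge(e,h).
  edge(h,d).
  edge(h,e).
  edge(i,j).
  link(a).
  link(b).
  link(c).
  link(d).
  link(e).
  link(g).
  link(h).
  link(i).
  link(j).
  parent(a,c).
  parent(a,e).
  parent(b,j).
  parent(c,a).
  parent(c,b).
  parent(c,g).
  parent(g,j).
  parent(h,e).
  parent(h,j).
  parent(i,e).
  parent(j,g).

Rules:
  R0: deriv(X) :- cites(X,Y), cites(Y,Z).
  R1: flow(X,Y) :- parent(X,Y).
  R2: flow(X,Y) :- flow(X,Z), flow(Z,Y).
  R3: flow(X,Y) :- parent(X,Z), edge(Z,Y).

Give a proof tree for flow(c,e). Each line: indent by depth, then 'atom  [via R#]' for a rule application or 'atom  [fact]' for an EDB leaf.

flow(c,e)  [via R2]
  flow(c,a)  [via R1]
    parent(c,a)  [fact]
  flow(a,e)  [via R1]
    parent(a,e)  [fact]

round 1: derive flow(a,c) via R1 from parent(a,c)
round 1: derive flow(a,e) via R1 from parent(a,e)
round 1: derive flow(b,j) via R1 from parent(b,j)
round 1: derive flow(c,a) via R1 from parent(c,a)
round 1: derive flow(c,b) via R1 from parent(c,b)
round 1: derive flow(c,g) via R1 from parent(c,g)
round 1: derive flow(g,j) via R1 from parent(g,j)
round 1: derive flow(h,e) via R1 from parent(h,e)
round 1: derive flow(h,j) via R1 from parent(h,j)
round 1: derive flow(i,e) via R1 from parent(i,e)
round 1: derive flow(j,g) via R1 from parent(j,g)
round 1: derive flow(a,b) via R3 from parent(a,e), edge(e,b)
round 1: derive flow(a,h) via R3 from parent(a,e), edge(e,h)
round 1: derive flow(c,h) via R3 from parent(c,a), edge(a,h)
round 1: derive flow(c,i) via R3 from parent(c,a), edge(a,i)
round 1: derive flow(h,b) via R3 from parent(h,e), edge(e,b)
round 1: derive flow(h,h) via R3 from parent(h,e), edge(e,h)
round 1: derive flow(i,b) via R3 from parent(i,e), edge(e,b)
round 1: derive flow(i,h) via R3 from parent(i,e), edge(e,h)
round 2: derive flow(a,a) via R2 from flow(a,c), flow(c,a)
round 2: derive flow(a,g) via R2 from flow(a,c), flow(c,g)
round 2: derive flow(a,i) via R2 from flow(a,c), flow(c,i)
round 2: derive flow(a,j) via R2 from flow(a,b), flow(b,j)
round 2: derive flow(b,g) via R2 from flow(b,j), flow(j,g)
round 2: derive flow(c,c) via R2 from flow(c,a), flow(a,c)
round 2: derive flow(c,e) via R2 from flow(c,a), flow(a,e)
round 2: derive flow(c,j) via R2 from flow(c,b), flow(b,j)
round 2: derive flow(g,g) via R2 from flow(g,j), flow(j,g)
round 2: derive flow(h,g) via R2 from flow(h,j), flow(j,g)
round 2: derive flow(i,j) via R2 from flow(i,b), flow(b,j)
round 2: derive flow(j,j) via R2 from flow(j,g), flow(g,j)
round 3: derive flow(i,g) via R2 from flow(i,b), flow(b,g)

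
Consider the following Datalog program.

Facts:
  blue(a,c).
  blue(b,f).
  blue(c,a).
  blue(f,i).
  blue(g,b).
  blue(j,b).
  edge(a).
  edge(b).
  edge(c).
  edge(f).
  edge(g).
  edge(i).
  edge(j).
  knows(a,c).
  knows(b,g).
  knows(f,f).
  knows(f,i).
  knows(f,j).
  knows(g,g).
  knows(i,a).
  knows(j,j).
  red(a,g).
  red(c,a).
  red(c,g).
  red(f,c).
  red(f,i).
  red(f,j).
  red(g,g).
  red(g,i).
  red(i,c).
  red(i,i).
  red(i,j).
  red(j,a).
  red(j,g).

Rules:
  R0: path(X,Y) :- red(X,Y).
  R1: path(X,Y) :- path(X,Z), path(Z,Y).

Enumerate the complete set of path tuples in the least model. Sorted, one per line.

path(a,a)
path(a,c)
path(a,g)
path(a,i)
path(a,j)
path(c,a)
path(c,c)
path(c,g)
path(c,i)
path(c,j)
path(f,a)
path(f,c)
path(f,g)
path(f,i)
path(f,j)
path(g,a)
path(g,c)
path(g,g)
path(g,i)
path(g,j)
path(i,a)
path(i,c)
path(i,g)
path(i,i)
path(i,j)
path(j,a)
path(j,c)
path(j,g)
path(j,i)
path(j,j)

round 1: derive path(a,g) via R0 from red(a,g)
round 1: derive path(c,a) via R0 from red(c,a)
round 1: derive path(c,g) via R0 from red(c,g)
round 1: derive path(f,c) via R0 from red(f,c)
round 1: derive path(f,i) via R0 from red(f,i)
round 1: derive path(f,j) via R0 from red(f,j)
round 1: derive path(g,g) via R0 from red(g,g)
round 1: derive path(g,i) via R0 from red(g,i)
round 1: derive path(i,c) via R0 from red(i,c)
round 1: derive path(i,i) via R0 from red(i,i)
round 1: derive path(i,j) via R0 from red(i,j)
round 1: derive path(j,a) via R0 from red(j,a)
round 1: derive path(j,g) via R0 from red(j,g)
round 2: derive path(a,i) via R1 from path(a,g), path(g,i)
round 2: derive path(c,i) via R1 from path(c,g), path(g,i)
round 2: derive path(f,a) via R1 from path(f,c), path(c,a)
round 2: derive path(f,g) via R1 from path(f,c), path(c,g)
round 2: derive path(g,c) via R1 from path(g,i), path(i,c)
round 2: derive path(g,j) via R1 from path(g,i), path(i,j)
round 2: derive path(i,a) via R1 from path(i,c), path(c,a)
round 2: derive path(i,g) via R1 from path(i,c), path(c,g)
round 2: derive path(j,i) via R1 from path(j,g), path(g,i)
round 3: derive path(a,a) via R1 from path(a,i), path(i,a)
round 3: derive path(a,c) via R1 from path(a,g), path(g,c)
round 3: derive path(a,j) via R1 from path(a,g), path(g,j)
round 3: derive path(c,c) via R1 from path(c,g), path(g,c)
round 3: derive path(c,j) via R1 from path(c,g), path(g,j)
round 3: derive path(g,a) via R1 from path(g,c), path(c,a)
round 3: derive path(j,c) via R1 from path(j,g), path(g,c)
round 3: derive path(j,j) via R1 from path(j,g), path(g,j)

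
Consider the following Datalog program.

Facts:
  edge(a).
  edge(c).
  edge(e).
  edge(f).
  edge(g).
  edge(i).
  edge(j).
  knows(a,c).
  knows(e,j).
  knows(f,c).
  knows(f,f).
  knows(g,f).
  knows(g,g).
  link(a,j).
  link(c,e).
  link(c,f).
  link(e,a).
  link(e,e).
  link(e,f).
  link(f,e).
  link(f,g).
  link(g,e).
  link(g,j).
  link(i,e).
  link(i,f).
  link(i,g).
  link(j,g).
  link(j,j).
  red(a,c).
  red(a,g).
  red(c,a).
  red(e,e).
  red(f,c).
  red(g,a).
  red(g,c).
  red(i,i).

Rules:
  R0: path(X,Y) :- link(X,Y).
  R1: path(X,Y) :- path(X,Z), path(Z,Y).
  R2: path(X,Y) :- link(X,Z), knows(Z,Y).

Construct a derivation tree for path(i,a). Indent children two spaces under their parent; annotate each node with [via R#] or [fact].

round 1: derive path(a,j) via R0 from link(a,j)
round 1: derive path(c,e) via R0 from link(c,e)
round 1: derive path(c,f) via R0 from link(c,f)
round 1: derive path(e,a) via R0 from link(e,a)
round 1: derive path(e,e) via R0 from link(e,e)
round 1: derive path(e,f) via R0 from link(e,f)
round 1: derive path(f,e) via R0 from link(f,e)
round 1: derive path(f,g) via R0 from link(f,g)
round 1: derive path(g,e) via R0 from link(g,e)
round 1: derive path(g,j) via R0 from link(g,j)
round 1: derive path(i,e) via R0 from link(i,e)
round 1: derive path(i,f) via R0 from link(i,f)
round 1: derive path(i,g) via R0 from link(i,g)
round 1: derive path(j,g) via R0 from link(j,g)
round 1: derive path(j,j) via R0 from link(j,j)
round 1: derive path(c,c) via R2 from link(c,f), knows(f,c)
round 1: derive path(c,j) via R2 from link(c,e), knows(e,j)
round 1: derive path(e,c) via R2 from link(e,a), knows(a,c)
round 1: derive path(e,j) via R2 from link(e,e), knows(e,j)
round 1: derive path(f,f) via R2 from link(f,g), knows(g,f)
round 1: derive path(f,j) via R2 from link(f,e), knows(e,j)
round 1: derive path(i,c) via R2 from link(i,f), knows(f,c)
round 1: derive path(i,j) via R2 from link(i,e), knows(e,j)
round 1: derive path(j,f) via R2 from link(j,g), knows(g,f)
round 2: derive path(a,f) via R1 from path(a,j), path(j,f)
round 2: derive path(a,g) via R1 from path(a,j), path(j,g)
round 2: derive path(c,a) via R1 from path(c,e), path(e,a)
round 2: derive path(c,g) via R1 from path(c,f), path(f,g)
round 2: derive path(e,g) via R1 from path(e,f), path(f,g)
round 2: derive path(f,a) via R1 from path(f,e), path(e,a)
round 2: derive path(f,c) via R1 from path(f,e), path(e,c)
round 2: derive path(g,a) via R1 from path(g,e), path(e,a)
round 2: derive path(g,c) via R1 from path(g,e), path(e,c)
round 2: derive path(g,f) via R1 from path(g,e), path(e,f)
round 2: derive path(g,g) via R1 from path(g,j), path(j,g)
round 2: derive path(i,a) via R1 from path(i,e), path(e,a)
round 2: derive path(j,e) via R1 from path(j,f), path(f,e)
round 3: derive path(a,a) via R1 from path(a,f), path(f,a)
round 3: derive path(a,c) via R1 from path(a,f), path(f,c)
round 3: derive path(a,e) via R1 from path(a,f), path(f,e)
round 3: derive path(j,a) via R1 from path(j,e), path(e,a)
round 3: derive path(j,c) via R1 from path(j,e), path(e,c)

path(i,a)  [via R1]
  path(i,e)  [via R0]
    link(i,e)  [fact]
  path(e,a)  [via R0]
    link(e,a)  [fact]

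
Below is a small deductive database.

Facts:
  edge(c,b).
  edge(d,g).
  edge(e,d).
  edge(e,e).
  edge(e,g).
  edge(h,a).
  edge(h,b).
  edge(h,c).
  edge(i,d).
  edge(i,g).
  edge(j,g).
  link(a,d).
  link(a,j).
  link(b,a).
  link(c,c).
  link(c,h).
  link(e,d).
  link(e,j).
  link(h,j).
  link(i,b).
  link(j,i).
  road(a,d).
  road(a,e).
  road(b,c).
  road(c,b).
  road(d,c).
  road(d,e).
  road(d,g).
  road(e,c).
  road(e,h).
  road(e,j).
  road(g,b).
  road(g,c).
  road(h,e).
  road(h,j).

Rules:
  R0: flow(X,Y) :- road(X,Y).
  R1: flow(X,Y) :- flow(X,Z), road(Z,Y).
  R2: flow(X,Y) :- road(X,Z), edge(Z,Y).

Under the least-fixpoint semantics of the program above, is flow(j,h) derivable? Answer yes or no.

round 1: derive flow(a,d) via R0 from road(a,d)
round 1: derive flow(a,e) via R0 from road(a,e)
round 1: derive flow(b,c) via R0 from road(b,c)
round 1: derive flow(c,b) via R0 from road(c,b)
round 1: derive flow(d,c) via R0 from road(d,c)
round 1: derive flow(d,e) via R0 from road(d,e)
round 1: derive flow(d,g) via R0 from road(d,g)
round 1: derive flow(e,c) via R0 from road(e,c)
round 1: derive flow(e,h) via R0 from road(e,h)
round 1: derive flow(e,j) via R0 from road(e,j)
round 1: derive flow(g,b) via R0 from road(g,b)
round 1: derive flow(g,c) via R0 from road(g,c)
round 1: derive flow(h,e) via R0 from road(h,e)
round 1: derive flow(h,j) via R0 from road(h,j)
round 1: derive flow(a,g) via R2 from road(a,d), edge(d,g)
round 1: derive flow(b,b) via R2 from road(b,c), edge(c,b)
round 1: derive flow(d,b) via R2 from road(d,c), edge(c,b)
round 1: derive flow(d,d) via R2 from road(d,e), edge(e,d)
round 1: derive flow(e,a) via R2 from road(e,h), edge(h,a)
round 1: derive flow(e,b) via R2 from road(e,c), edge(c,b)
round 1: derive flow(e,g) via R2 from road(e,j), edge(j,g)
round 1: derive flow(h,d) via R2 from road(h,e), edge(e,d)
round 1: derive flow(h,g) via R2 from road(h,e), edge(e,g)
round 2: derive flow(a,b) via R1 from flow(a,g), road(g,b)
round 2: derive flow(a,c) via R1 from flow(a,d), road(d,c)
round 2: derive flow(a,h) via R1 from flow(a,e), road(e,h)
round 2: derive flow(a,j) via R1 from flow(a,e), road(e,j)
round 2: derive flow(c,c) via R1 from flow(c,b), road(b,c)
round 2: derive flow(d,h) via R1 from flow(d,e), road(e,h)
round 2: derive flow(d,j) via R1 from flow(d,e), road(e,j)
round 2: derive flow(e,d) via R1 from flow(e,a), road(a,d)
round 2: derive flow(e,e) via R1 from flow(e,a), road(a,e)
round 2: derive flow(h,b) via R1 from flow(h,g), road(g,b)
round 2: derive flow(h,c) via R1 from flow(h,d), road(d,c)
round 2: derive flow(h,h) via R1 from flow(h,e), road(e,h)

no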